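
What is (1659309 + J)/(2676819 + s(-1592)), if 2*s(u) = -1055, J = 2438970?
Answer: 8196558/5352583 ≈ 1.5313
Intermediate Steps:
s(u) = -1055/2 (s(u) = (½)*(-1055) = -1055/2)
(1659309 + J)/(2676819 + s(-1592)) = (1659309 + 2438970)/(2676819 - 1055/2) = 4098279/(5352583/2) = 4098279*(2/5352583) = 8196558/5352583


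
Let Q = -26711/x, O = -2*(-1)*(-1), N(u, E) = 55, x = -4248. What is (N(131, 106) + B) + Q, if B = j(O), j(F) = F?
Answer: 251855/4248 ≈ 59.288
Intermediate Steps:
O = -2 (O = 2*(-1) = -2)
Q = 26711/4248 (Q = -26711/(-4248) = -26711*(-1/4248) = 26711/4248 ≈ 6.2879)
B = -2
(N(131, 106) + B) + Q = (55 - 2) + 26711/4248 = 53 + 26711/4248 = 251855/4248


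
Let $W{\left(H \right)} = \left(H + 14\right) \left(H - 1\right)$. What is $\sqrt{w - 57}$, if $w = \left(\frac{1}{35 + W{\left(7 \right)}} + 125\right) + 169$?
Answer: $\frac{\sqrt{6143438}}{161} \approx 15.395$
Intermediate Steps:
$W{\left(H \right)} = \left(-1 + H\right) \left(14 + H\right)$ ($W{\left(H \right)} = \left(14 + H\right) \left(-1 + H\right) = \left(-1 + H\right) \left(14 + H\right)$)
$w = \frac{47335}{161}$ ($w = \left(\frac{1}{35 + \left(-14 + 7^{2} + 13 \cdot 7\right)} + 125\right) + 169 = \left(\frac{1}{35 + \left(-14 + 49 + 91\right)} + 125\right) + 169 = \left(\frac{1}{35 + 126} + 125\right) + 169 = \left(\frac{1}{161} + 125\right) + 169 = \frac{20126}{161} + 169 = \frac{47335}{161} \approx 294.01$)
$\sqrt{w - 57} = \sqrt{\frac{47335}{161} - 57} = \sqrt{\frac{38158}{161}} = \frac{\sqrt{6143438}}{161}$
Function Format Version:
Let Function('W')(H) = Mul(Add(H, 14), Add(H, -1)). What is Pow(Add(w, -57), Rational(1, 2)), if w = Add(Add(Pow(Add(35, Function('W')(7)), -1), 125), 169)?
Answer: Mul(Rational(1, 161), Pow(6143438, Rational(1, 2))) ≈ 15.395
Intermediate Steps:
Function('W')(H) = Mul(Add(-1, H), Add(14, H)) (Function('W')(H) = Mul(Add(14, H), Add(-1, H)) = Mul(Add(-1, H), Add(14, H)))
w = Rational(47335, 161) (w = Add(Add(Pow(Add(35, Add(-14, Pow(7, 2), Mul(13, 7))), -1), 125), 169) = Add(Add(Pow(Add(35, Add(-14, 49, 91)), -1), 125), 169) = Add(Add(Pow(Add(35, 126), -1), 125), 169) = Add(Add(Pow(161, -1), 125), 169) = Add(Add(Rational(1, 161), 125), 169) = Add(Rational(20126, 161), 169) = Rational(47335, 161) ≈ 294.01)
Pow(Add(w, -57), Rational(1, 2)) = Pow(Add(Rational(47335, 161), -57), Rational(1, 2)) = Pow(Rational(38158, 161), Rational(1, 2)) = Mul(Rational(1, 161), Pow(6143438, Rational(1, 2)))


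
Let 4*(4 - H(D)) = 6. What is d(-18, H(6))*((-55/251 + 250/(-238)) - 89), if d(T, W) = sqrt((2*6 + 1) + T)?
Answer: -2696261*I*sqrt(5)/29869 ≈ -201.85*I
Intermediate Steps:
H(D) = 5/2 (H(D) = 4 - 1/4*6 = 4 - 3/2 = 5/2)
d(T, W) = sqrt(13 + T) (d(T, W) = sqrt((12 + 1) + T) = sqrt(13 + T))
d(-18, H(6))*((-55/251 + 250/(-238)) - 89) = sqrt(13 - 18)*((-55/251 + 250/(-238)) - 89) = sqrt(-5)*((-55*1/251 + 250*(-1/238)) - 89) = (I*sqrt(5))*((-55/251 - 125/119) - 89) = (I*sqrt(5))*(-37920/29869 - 89) = (I*sqrt(5))*(-2696261/29869) = -2696261*I*sqrt(5)/29869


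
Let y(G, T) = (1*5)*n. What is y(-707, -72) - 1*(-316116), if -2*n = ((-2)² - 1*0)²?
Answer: 316076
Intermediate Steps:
n = -8 (n = -((-2)² - 1*0)²/2 = -(4 + 0)²/2 = -½*4² = -½*16 = -8)
y(G, T) = -40 (y(G, T) = (1*5)*(-8) = 5*(-8) = -40)
y(-707, -72) - 1*(-316116) = -40 - 1*(-316116) = -40 + 316116 = 316076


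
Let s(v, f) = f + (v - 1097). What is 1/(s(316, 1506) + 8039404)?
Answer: 1/8040129 ≈ 1.2438e-7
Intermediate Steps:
s(v, f) = -1097 + f + v (s(v, f) = f + (-1097 + v) = -1097 + f + v)
1/(s(316, 1506) + 8039404) = 1/((-1097 + 1506 + 316) + 8039404) = 1/(725 + 8039404) = 1/8040129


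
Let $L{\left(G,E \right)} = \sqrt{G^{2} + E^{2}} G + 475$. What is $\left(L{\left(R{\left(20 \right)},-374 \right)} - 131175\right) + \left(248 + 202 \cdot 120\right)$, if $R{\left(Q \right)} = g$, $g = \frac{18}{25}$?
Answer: $-106212 + \frac{36 \sqrt{21855706}}{625} \approx -1.0594 \cdot 10^{5}$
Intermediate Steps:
$g = \frac{18}{25}$ ($g = 18 \cdot \frac{1}{25} = \frac{18}{25} \approx 0.72$)
$R{\left(Q \right)} = \frac{18}{25}$
$L{\left(G,E \right)} = 475 + G \sqrt{E^{2} + G^{2}}$ ($L{\left(G,E \right)} = \sqrt{E^{2} + G^{2}} G + 475 = G \sqrt{E^{2} + G^{2}} + 475 = 475 + G \sqrt{E^{2} + G^{2}}$)
$\left(L{\left(R{\left(20 \right)},-374 \right)} - 131175\right) + \left(248 + 202 \cdot 120\right) = \left(\left(475 + \frac{18 \sqrt{\left(-374\right)^{2} + \left(\frac{18}{25}\right)^{2}}}{25}\right) - 131175\right) + \left(248 + 202 \cdot 120\right) = \left(\left(475 + \frac{18 \sqrt{139876 + \frac{324}{625}}}{25}\right) - 131175\right) + \left(248 + 24240\right) = \left(\left(475 + \frac{18 \sqrt{\frac{87422824}{625}}}{25}\right) - 131175\right) + 24488 = \left(\left(475 + \frac{18 \frac{2 \sqrt{21855706}}{25}}{25}\right) - 131175\right) + 24488 = \left(\left(475 + \frac{36 \sqrt{21855706}}{625}\right) - 131175\right) + 24488 = \left(-130700 + \frac{36 \sqrt{21855706}}{625}\right) + 24488 = -106212 + \frac{36 \sqrt{21855706}}{625}$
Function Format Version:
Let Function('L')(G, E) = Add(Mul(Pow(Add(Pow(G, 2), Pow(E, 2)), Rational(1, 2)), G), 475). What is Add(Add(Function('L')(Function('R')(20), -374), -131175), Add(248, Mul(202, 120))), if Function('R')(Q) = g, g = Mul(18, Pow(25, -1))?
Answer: Add(-106212, Mul(Rational(36, 625), Pow(21855706, Rational(1, 2)))) ≈ -1.0594e+5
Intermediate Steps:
g = Rational(18, 25) (g = Mul(18, Rational(1, 25)) = Rational(18, 25) ≈ 0.72000)
Function('R')(Q) = Rational(18, 25)
Function('L')(G, E) = Add(475, Mul(G, Pow(Add(Pow(E, 2), Pow(G, 2)), Rational(1, 2)))) (Function('L')(G, E) = Add(Mul(Pow(Add(Pow(E, 2), Pow(G, 2)), Rational(1, 2)), G), 475) = Add(Mul(G, Pow(Add(Pow(E, 2), Pow(G, 2)), Rational(1, 2))), 475) = Add(475, Mul(G, Pow(Add(Pow(E, 2), Pow(G, 2)), Rational(1, 2)))))
Add(Add(Function('L')(Function('R')(20), -374), -131175), Add(248, Mul(202, 120))) = Add(Add(Add(475, Mul(Rational(18, 25), Pow(Add(Pow(-374, 2), Pow(Rational(18, 25), 2)), Rational(1, 2)))), -131175), Add(248, Mul(202, 120))) = Add(Add(Add(475, Mul(Rational(18, 25), Pow(Add(139876, Rational(324, 625)), Rational(1, 2)))), -131175), Add(248, 24240)) = Add(Add(Add(475, Mul(Rational(18, 25), Pow(Rational(87422824, 625), Rational(1, 2)))), -131175), 24488) = Add(Add(Add(475, Mul(Rational(18, 25), Mul(Rational(2, 25), Pow(21855706, Rational(1, 2))))), -131175), 24488) = Add(Add(Add(475, Mul(Rational(36, 625), Pow(21855706, Rational(1, 2)))), -131175), 24488) = Add(Add(-130700, Mul(Rational(36, 625), Pow(21855706, Rational(1, 2)))), 24488) = Add(-106212, Mul(Rational(36, 625), Pow(21855706, Rational(1, 2))))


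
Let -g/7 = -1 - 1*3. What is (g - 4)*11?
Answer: 264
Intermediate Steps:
g = 28 (g = -7*(-1 - 1*3) = -7*(-1 - 3) = -7*(-4) = 28)
(g - 4)*11 = (28 - 4)*11 = 24*11 = 264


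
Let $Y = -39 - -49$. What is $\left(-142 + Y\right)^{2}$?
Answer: $17424$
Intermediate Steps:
$Y = 10$ ($Y = -39 + 49 = 10$)
$\left(-142 + Y\right)^{2} = \left(-142 + 10\right)^{2} = \left(-132\right)^{2} = 17424$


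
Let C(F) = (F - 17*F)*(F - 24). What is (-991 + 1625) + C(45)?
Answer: -14486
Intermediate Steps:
C(F) = -16*F*(-24 + F) (C(F) = (-16*F)*(-24 + F) = -16*F*(-24 + F))
(-991 + 1625) + C(45) = (-991 + 1625) + 16*45*(24 - 1*45) = 634 + 16*45*(24 - 45) = 634 + 16*45*(-21) = 634 - 15120 = -14486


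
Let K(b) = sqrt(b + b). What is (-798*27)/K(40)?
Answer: -10773*sqrt(5)/10 ≈ -2408.9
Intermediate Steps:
K(b) = sqrt(2)*sqrt(b) (K(b) = sqrt(2*b) = sqrt(2)*sqrt(b))
(-798*27)/K(40) = (-798*27)/((sqrt(2)*sqrt(40))) = -21546*sqrt(5)/20 = -10773*sqrt(5)/10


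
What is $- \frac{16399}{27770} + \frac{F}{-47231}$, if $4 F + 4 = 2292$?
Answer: $- \frac{790425609}{1311604870} \approx -0.60264$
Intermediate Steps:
$F = 572$ ($F = -1 + \frac{1}{4} \cdot 2292 = -1 + 573 = 572$)
$- \frac{16399}{27770} + \frac{F}{-47231} = - \frac{16399}{27770} + \frac{572}{-47231} = \left(-16399\right) \frac{1}{27770} + 572 \left(- \frac{1}{47231}\right) = - \frac{16399}{27770} - \frac{572}{47231} = - \frac{790425609}{1311604870}$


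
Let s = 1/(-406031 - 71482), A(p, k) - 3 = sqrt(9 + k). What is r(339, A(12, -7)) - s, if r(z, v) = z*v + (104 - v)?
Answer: 533859535/477513 + 338*sqrt(2) ≈ 1596.0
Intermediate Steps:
A(p, k) = 3 + sqrt(9 + k)
s = -1/477513 (s = 1/(-477513) = -1/477513 ≈ -2.0942e-6)
r(z, v) = 104 - v + v*z (r(z, v) = v*z + (104 - v) = 104 - v + v*z)
r(339, A(12, -7)) - s = (104 - (3 + sqrt(9 - 7)) + (3 + sqrt(9 - 7))*339) - 1*(-1/477513) = (104 - (3 + sqrt(2)) + (3 + sqrt(2))*339) + 1/477513 = (104 + (-3 - sqrt(2)) + (1017 + 339*sqrt(2))) + 1/477513 = (1118 + 338*sqrt(2)) + 1/477513 = 533859535/477513 + 338*sqrt(2)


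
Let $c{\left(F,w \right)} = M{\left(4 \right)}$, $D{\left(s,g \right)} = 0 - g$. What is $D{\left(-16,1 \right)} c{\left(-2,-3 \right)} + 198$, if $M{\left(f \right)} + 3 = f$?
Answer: $197$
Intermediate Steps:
$D{\left(s,g \right)} = - g$
$M{\left(f \right)} = -3 + f$
$c{\left(F,w \right)} = 1$ ($c{\left(F,w \right)} = -3 + 4 = 1$)
$D{\left(-16,1 \right)} c{\left(-2,-3 \right)} + 198 = \left(-1\right) 1 \cdot 1 + 198 = \left(-1\right) 1 + 198 = -1 + 198 = 197$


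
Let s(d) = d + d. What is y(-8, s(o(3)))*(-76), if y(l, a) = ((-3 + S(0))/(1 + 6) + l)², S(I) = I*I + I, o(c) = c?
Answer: -264556/49 ≈ -5399.1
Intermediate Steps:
S(I) = I + I² (S(I) = I² + I = I + I²)
s(d) = 2*d
y(l, a) = (-3/7 + l)² (y(l, a) = ((-3 + 0*(1 + 0))/(1 + 6) + l)² = ((-3 + 0*1)/7 + l)² = ((-3 + 0)*(⅐) + l)² = (-3*⅐ + l)² = (-3/7 + l)²)
y(-8, s(o(3)))*(-76) = ((-3 + 7*(-8))²/49)*(-76) = ((-3 - 56)²/49)*(-76) = ((1/49)*(-59)²)*(-76) = ((1/49)*3481)*(-76) = (3481/49)*(-76) = -264556/49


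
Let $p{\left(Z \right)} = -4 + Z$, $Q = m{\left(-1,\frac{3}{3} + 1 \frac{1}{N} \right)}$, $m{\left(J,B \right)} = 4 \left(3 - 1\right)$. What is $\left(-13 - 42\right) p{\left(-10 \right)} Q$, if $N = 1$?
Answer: $6160$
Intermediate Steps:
$m{\left(J,B \right)} = 8$ ($m{\left(J,B \right)} = 4 \cdot 2 = 8$)
$Q = 8$
$\left(-13 - 42\right) p{\left(-10 \right)} Q = \left(-13 - 42\right) \left(-4 - 10\right) 8 = \left(-55\right) \left(-14\right) 8 = 770 \cdot 8 = 6160$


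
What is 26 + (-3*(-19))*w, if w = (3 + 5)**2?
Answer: 3674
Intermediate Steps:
w = 64 (w = 8**2 = 64)
26 + (-3*(-19))*w = 26 - 3*(-19)*64 = 26 + 57*64 = 26 + 3648 = 3674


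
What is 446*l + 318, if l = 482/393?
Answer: 339946/393 ≈ 865.00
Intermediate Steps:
l = 482/393 (l = 482*(1/393) = 482/393 ≈ 1.2265)
446*l + 318 = 446*(482/393) + 318 = 214972/393 + 318 = 339946/393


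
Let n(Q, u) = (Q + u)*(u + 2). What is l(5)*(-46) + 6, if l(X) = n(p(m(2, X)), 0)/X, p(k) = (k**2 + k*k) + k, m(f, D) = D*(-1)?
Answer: -822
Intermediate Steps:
m(f, D) = -D
p(k) = k + 2*k**2 (p(k) = (k**2 + k**2) + k = 2*k**2 + k = k + 2*k**2)
n(Q, u) = (2 + u)*(Q + u) (n(Q, u) = (Q + u)*(2 + u) = (2 + u)*(Q + u))
l(X) = -2 + 4*X (l(X) = (0**2 + 2*((-X)*(1 + 2*(-X))) + 2*0 + ((-X)*(1 + 2*(-X)))*0)/X = (0 + 2*((-X)*(1 - 2*X)) + 0 + ((-X)*(1 - 2*X))*0)/X = (0 + 2*(-X*(1 - 2*X)) + 0 - X*(1 - 2*X)*0)/X = (0 - 2*X*(1 - 2*X) + 0 + 0)/X = (-2*X*(1 - 2*X))/X = -2 + 4*X)
l(5)*(-46) + 6 = (-2 + 4*5)*(-46) + 6 = (-2 + 20)*(-46) + 6 = 18*(-46) + 6 = -828 + 6 = -822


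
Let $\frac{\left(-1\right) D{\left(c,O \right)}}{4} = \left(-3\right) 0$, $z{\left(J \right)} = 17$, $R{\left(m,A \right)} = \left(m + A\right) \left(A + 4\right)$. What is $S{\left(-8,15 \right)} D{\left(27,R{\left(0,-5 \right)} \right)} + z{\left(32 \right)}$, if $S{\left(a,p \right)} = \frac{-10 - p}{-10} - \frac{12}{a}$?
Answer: $17$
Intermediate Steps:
$R{\left(m,A \right)} = \left(4 + A\right) \left(A + m\right)$ ($R{\left(m,A \right)} = \left(A + m\right) \left(4 + A\right) = \left(4 + A\right) \left(A + m\right)$)
$D{\left(c,O \right)} = 0$ ($D{\left(c,O \right)} = - 4 \left(\left(-3\right) 0\right) = \left(-4\right) 0 = 0$)
$S{\left(a,p \right)} = 1 - \frac{12}{a} + \frac{p}{10}$ ($S{\left(a,p \right)} = \left(-10 - p\right) \left(- \frac{1}{10}\right) - \frac{12}{a} = \left(1 + \frac{p}{10}\right) - \frac{12}{a} = 1 - \frac{12}{a} + \frac{p}{10}$)
$S{\left(-8,15 \right)} D{\left(27,R{\left(0,-5 \right)} \right)} + z{\left(32 \right)} = \left(1 - \frac{12}{-8} + \frac{1}{10} \cdot 15\right) 0 + 17 = \left(1 - - \frac{3}{2} + \frac{3}{2}\right) 0 + 17 = \left(1 + \frac{3}{2} + \frac{3}{2}\right) 0 + 17 = 4 \cdot 0 + 17 = 0 + 17 = 17$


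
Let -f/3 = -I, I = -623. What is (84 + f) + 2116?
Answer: 331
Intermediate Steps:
f = -1869 (f = -(-3)*(-623) = -3*623 = -1869)
(84 + f) + 2116 = (84 - 1869) + 2116 = -1785 + 2116 = 331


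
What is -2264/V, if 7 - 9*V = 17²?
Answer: 3396/47 ≈ 72.255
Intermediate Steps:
V = -94/3 (V = 7/9 - ⅑*17² = 7/9 - ⅑*289 = 7/9 - 289/9 = -94/3 ≈ -31.333)
-2264/V = -2264/(-94/3) = -2264*(-3/94) = 3396/47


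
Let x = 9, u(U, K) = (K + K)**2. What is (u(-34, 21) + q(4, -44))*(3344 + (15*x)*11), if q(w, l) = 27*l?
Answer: 2781504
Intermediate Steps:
u(U, K) = 4*K**2 (u(U, K) = (2*K)**2 = 4*K**2)
(u(-34, 21) + q(4, -44))*(3344 + (15*x)*11) = (4*21**2 + 27*(-44))*(3344 + (15*9)*11) = (4*441 - 1188)*(3344 + 135*11) = (1764 - 1188)*(3344 + 1485) = 576*4829 = 2781504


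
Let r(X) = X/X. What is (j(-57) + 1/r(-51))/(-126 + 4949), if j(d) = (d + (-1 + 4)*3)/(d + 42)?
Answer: 3/3445 ≈ 0.00087083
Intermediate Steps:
r(X) = 1
j(d) = (9 + d)/(42 + d) (j(d) = (d + 3*3)/(42 + d) = (d + 9)/(42 + d) = (9 + d)/(42 + d))
(j(-57) + 1/r(-51))/(-126 + 4949) = ((9 - 57)/(42 - 57) + 1/1)/(-126 + 4949) = (-48/(-15) + 1)/4823 = (-1/15*(-48) + 1)*(1/4823) = (16/5 + 1)*(1/4823) = (21/5)*(1/4823) = 3/3445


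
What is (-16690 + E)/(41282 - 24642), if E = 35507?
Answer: 18817/16640 ≈ 1.1308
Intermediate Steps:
(-16690 + E)/(41282 - 24642) = (-16690 + 35507)/(41282 - 24642) = 18817/16640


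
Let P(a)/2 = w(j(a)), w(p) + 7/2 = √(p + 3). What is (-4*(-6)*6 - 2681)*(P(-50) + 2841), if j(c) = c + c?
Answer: -7189858 - 5074*I*√97 ≈ -7.1899e+6 - 49973.0*I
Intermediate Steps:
j(c) = 2*c
w(p) = -7/2 + √(3 + p) (w(p) = -7/2 + √(p + 3) = -7/2 + √(3 + p))
P(a) = -7 + 2*√(3 + 2*a) (P(a) = 2*(-7/2 + √(3 + 2*a)) = -7 + 2*√(3 + 2*a))
(-4*(-6)*6 - 2681)*(P(-50) + 2841) = (-4*(-6)*6 - 2681)*((-7 + 2*√(3 + 2*(-50))) + 2841) = (24*6 - 2681)*((-7 + 2*√(3 - 100)) + 2841) = (144 - 2681)*((-7 + 2*√(-97)) + 2841) = -2537*((-7 + 2*(I*√97)) + 2841) = -2537*((-7 + 2*I*√97) + 2841) = -2537*(2834 + 2*I*√97) = -7189858 - 5074*I*√97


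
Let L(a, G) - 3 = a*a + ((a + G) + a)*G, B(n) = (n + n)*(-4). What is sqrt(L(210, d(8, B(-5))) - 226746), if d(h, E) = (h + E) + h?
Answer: 13*I*sqrt(923) ≈ 394.95*I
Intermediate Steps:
B(n) = -8*n (B(n) = (2*n)*(-4) = -8*n)
d(h, E) = E + 2*h (d(h, E) = (E + h) + h = E + 2*h)
L(a, G) = 3 + a**2 + G*(G + 2*a) (L(a, G) = 3 + (a*a + ((a + G) + a)*G) = 3 + (a**2 + ((G + a) + a)*G) = 3 + (a**2 + (G + 2*a)*G) = 3 + (a**2 + G*(G + 2*a)) = 3 + a**2 + G*(G + 2*a))
sqrt(L(210, d(8, B(-5))) - 226746) = sqrt((3 + (-8*(-5) + 2*8)**2 + 210**2 + 2*(-8*(-5) + 2*8)*210) - 226746) = sqrt((3 + (40 + 16)**2 + 44100 + 2*(40 + 16)*210) - 226746) = sqrt((3 + 56**2 + 44100 + 2*56*210) - 226746) = sqrt((3 + 3136 + 44100 + 23520) - 226746) = sqrt(70759 - 226746) = sqrt(-155987) = 13*I*sqrt(923)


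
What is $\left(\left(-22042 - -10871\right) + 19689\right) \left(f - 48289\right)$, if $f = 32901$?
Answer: $-131074984$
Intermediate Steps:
$\left(\left(-22042 - -10871\right) + 19689\right) \left(f - 48289\right) = \left(\left(-22042 - -10871\right) + 19689\right) \left(32901 - 48289\right) = \left(\left(-22042 + 10871\right) + 19689\right) \left(-15388\right) = \left(-11171 + 19689\right) \left(-15388\right) = 8518 \left(-15388\right) = -131074984$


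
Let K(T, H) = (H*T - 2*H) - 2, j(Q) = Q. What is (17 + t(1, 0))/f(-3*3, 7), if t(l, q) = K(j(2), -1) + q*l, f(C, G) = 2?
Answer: 15/2 ≈ 7.5000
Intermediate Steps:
K(T, H) = -2 - 2*H + H*T (K(T, H) = (-2*H + H*T) - 2 = -2 - 2*H + H*T)
t(l, q) = -2 + l*q (t(l, q) = (-2 - 2*(-1) - 1*2) + q*l = (-2 + 2 - 2) + l*q = -2 + l*q)
(17 + t(1, 0))/f(-3*3, 7) = (17 + (-2 + 1*0))/2 = (17 + (-2 + 0))*(½) = (17 - 2)*(½) = 15*(½) = 15/2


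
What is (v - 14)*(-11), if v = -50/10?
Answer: 209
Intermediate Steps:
v = -5 (v = -50*⅒ = -5)
(v - 14)*(-11) = (-5 - 14)*(-11) = -19*(-11) = 209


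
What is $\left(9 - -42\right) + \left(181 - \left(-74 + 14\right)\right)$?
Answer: $292$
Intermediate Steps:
$\left(9 - -42\right) + \left(181 - \left(-74 + 14\right)\right) = \left(9 + 42\right) + \left(181 - -60\right) = 51 + \left(181 + 60\right) = 51 + 241 = 292$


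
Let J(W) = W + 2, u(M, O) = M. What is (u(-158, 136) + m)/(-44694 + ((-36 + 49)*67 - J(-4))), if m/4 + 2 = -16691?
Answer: 22310/14607 ≈ 1.5273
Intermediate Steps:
m = -66772 (m = -8 + 4*(-16691) = -8 - 66764 = -66772)
J(W) = 2 + W
(u(-158, 136) + m)/(-44694 + ((-36 + 49)*67 - J(-4))) = (-158 - 66772)/(-44694 + ((-36 + 49)*67 - (2 - 4))) = -66930/(-44694 + (13*67 - 1*(-2))) = -66930/(-44694 + (871 + 2)) = -66930/(-44694 + 873) = -66930/(-43821) = -66930*(-1/43821) = 22310/14607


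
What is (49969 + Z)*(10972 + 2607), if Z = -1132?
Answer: 663157623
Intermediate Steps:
(49969 + Z)*(10972 + 2607) = (49969 - 1132)*(10972 + 2607) = 48837*13579 = 663157623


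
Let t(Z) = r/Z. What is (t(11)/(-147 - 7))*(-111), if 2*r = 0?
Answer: 0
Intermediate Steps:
r = 0 (r = (½)*0 = 0)
t(Z) = 0 (t(Z) = 0/Z = 0)
(t(11)/(-147 - 7))*(-111) = (0/(-147 - 7))*(-111) = (0/(-154))*(-111) = -1/154*0*(-111) = 0*(-111) = 0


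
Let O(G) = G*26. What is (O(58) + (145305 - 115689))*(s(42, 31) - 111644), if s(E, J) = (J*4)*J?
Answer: -3355167200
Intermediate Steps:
O(G) = 26*G
s(E, J) = 4*J² (s(E, J) = (4*J)*J = 4*J²)
(O(58) + (145305 - 115689))*(s(42, 31) - 111644) = (26*58 + (145305 - 115689))*(4*31² - 111644) = (1508 + 29616)*(4*961 - 111644) = 31124*(3844 - 111644) = 31124*(-107800) = -3355167200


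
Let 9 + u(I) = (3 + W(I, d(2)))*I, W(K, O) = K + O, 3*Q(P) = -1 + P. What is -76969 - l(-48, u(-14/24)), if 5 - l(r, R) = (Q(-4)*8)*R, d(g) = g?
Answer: -4148261/54 ≈ -76820.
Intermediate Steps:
Q(P) = -1/3 + P/3 (Q(P) = (-1 + P)/3 = -1/3 + P/3)
u(I) = -9 + I*(5 + I) (u(I) = -9 + (3 + (I + 2))*I = -9 + (3 + (2 + I))*I = -9 + (5 + I)*I = -9 + I*(5 + I))
l(r, R) = 5 + 40*R/3 (l(r, R) = 5 - (-1/3 + (1/3)*(-4))*8*R = 5 - (-1/3 - 4/3)*8*R = 5 - (-5/3*8)*R = 5 - (-40)*R/3 = 5 + 40*R/3)
-76969 - l(-48, u(-14/24)) = -76969 - (5 + 40*(-9 + (-14/24)**2 + 5*(-14/24))/3) = -76969 - (5 + 40*(-9 + (-14*1/24)**2 + 5*(-14*1/24))/3) = -76969 - (5 + 40*(-9 + (-7/12)**2 + 5*(-7/12))/3) = -76969 - (5 + 40*(-9 + 49/144 - 35/12)/3) = -76969 - (5 + (40/3)*(-1667/144)) = -76969 - (5 - 8335/54) = -76969 - 1*(-8065/54) = -76969 + 8065/54 = -4148261/54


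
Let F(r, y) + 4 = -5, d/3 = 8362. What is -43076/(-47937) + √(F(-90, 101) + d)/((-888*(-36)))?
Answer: 43076/47937 + √25077/31968 ≈ 0.90355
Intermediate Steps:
d = 25086 (d = 3*8362 = 25086)
F(r, y) = -9 (F(r, y) = -4 - 5 = -9)
-43076/(-47937) + √(F(-90, 101) + d)/((-888*(-36))) = -43076/(-47937) + √(-9 + 25086)/((-888*(-36))) = -43076*(-1/47937) + √25077/31968 = 43076/47937 + √25077*(1/31968) = 43076/47937 + √25077/31968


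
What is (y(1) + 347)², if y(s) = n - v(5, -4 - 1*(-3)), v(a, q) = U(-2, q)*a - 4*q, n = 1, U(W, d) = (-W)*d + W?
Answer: 132496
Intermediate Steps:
U(W, d) = W - W*d (U(W, d) = -W*d + W = W - W*d)
v(a, q) = -4*q + a*(-2 + 2*q) (v(a, q) = (-2*(1 - q))*a - 4*q = (-2 + 2*q)*a - 4*q = a*(-2 + 2*q) - 4*q = -4*q + a*(-2 + 2*q))
y(s) = 17 (y(s) = 1 - (-4*(-4 - 1*(-3)) + 2*5*(-1 + (-4 - 1*(-3)))) = 1 - (-4*(-4 + 3) + 2*5*(-1 + (-4 + 3))) = 1 - (-4*(-1) + 2*5*(-1 - 1)) = 1 - (4 + 2*5*(-2)) = 1 - (4 - 20) = 1 - 1*(-16) = 1 + 16 = 17)
(y(1) + 347)² = (17 + 347)² = 364² = 132496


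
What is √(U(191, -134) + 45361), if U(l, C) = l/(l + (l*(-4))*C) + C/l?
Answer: 4*√29824367642790/102567 ≈ 212.98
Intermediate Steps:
U(l, C) = C/l + l/(l - 4*C*l) (U(l, C) = l/(l + (-4*l)*C) + C/l = l/(l - 4*C*l) + C/l = C/l + l/(l - 4*C*l))
√(U(191, -134) + 45361) = √((-1*(-134) - 1*191 + 4*(-134)²)/(191*(-1 + 4*(-134))) + 45361) = √((134 - 191 + 4*17956)/(191*(-1 - 536)) + 45361) = √((1/191)*(134 - 191 + 71824)/(-537) + 45361) = √((1/191)*(-1/537)*71767 + 45361) = √(-71767/102567 + 45361) = √(4652469920/102567) = 4*√29824367642790/102567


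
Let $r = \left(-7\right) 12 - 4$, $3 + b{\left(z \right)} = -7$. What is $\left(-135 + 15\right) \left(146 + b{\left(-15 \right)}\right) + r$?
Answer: $-16408$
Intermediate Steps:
$b{\left(z \right)} = -10$ ($b{\left(z \right)} = -3 - 7 = -10$)
$r = -88$ ($r = -84 + \left(-4 + 0\right) = -84 - 4 = -88$)
$\left(-135 + 15\right) \left(146 + b{\left(-15 \right)}\right) + r = \left(-135 + 15\right) \left(146 - 10\right) - 88 = \left(-120\right) 136 - 88 = -16320 - 88 = -16408$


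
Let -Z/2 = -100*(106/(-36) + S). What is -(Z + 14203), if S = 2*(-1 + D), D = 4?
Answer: -133327/9 ≈ -14814.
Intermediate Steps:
S = 6 (S = 2*(-1 + 4) = 2*3 = 6)
Z = 5500/9 (Z = -(-200)*(106/(-36) + 6) = -(-200)*(106*(-1/36) + 6) = -(-200)*(-53/18 + 6) = -(-200)*55/18 = -2*(-2750/9) = 5500/9 ≈ 611.11)
-(Z + 14203) = -(5500/9 + 14203) = -1*133327/9 = -133327/9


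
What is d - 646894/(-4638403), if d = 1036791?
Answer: 4809055131667/4638403 ≈ 1.0368e+6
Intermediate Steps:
d - 646894/(-4638403) = 1036791 - 646894/(-4638403) = 1036791 - 646894*(-1)/4638403 = 1036791 - 1*(-646894/4638403) = 1036791 + 646894/4638403 = 4809055131667/4638403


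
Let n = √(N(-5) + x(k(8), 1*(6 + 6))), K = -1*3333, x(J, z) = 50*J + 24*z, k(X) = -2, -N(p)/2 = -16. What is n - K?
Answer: 3333 + 2*√55 ≈ 3347.8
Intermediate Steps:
N(p) = 32 (N(p) = -2*(-16) = 32)
x(J, z) = 24*z + 50*J
K = -3333
n = 2*√55 (n = √(32 + (24*(1*(6 + 6)) + 50*(-2))) = √(32 + (24*(1*12) - 100)) = √(32 + (24*12 - 100)) = √(32 + (288 - 100)) = √(32 + 188) = √220 = 2*√55 ≈ 14.832)
n - K = 2*√55 - 1*(-3333) = 2*√55 + 3333 = 3333 + 2*√55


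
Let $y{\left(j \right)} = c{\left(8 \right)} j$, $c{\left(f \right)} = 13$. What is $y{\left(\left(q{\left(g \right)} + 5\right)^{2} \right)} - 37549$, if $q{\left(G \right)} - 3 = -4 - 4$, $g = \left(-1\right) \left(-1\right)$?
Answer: $-37549$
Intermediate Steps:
$g = 1$
$q{\left(G \right)} = -5$ ($q{\left(G \right)} = 3 - 8 = -5$)
$y{\left(j \right)} = 13 j$
$y{\left(\left(q{\left(g \right)} + 5\right)^{2} \right)} - 37549 = 13 \left(-5 + 5\right)^{2} - 37549 = 13 \cdot 0^{2} - 37549 = 13 \cdot 0 - 37549 = 0 - 37549 = -37549$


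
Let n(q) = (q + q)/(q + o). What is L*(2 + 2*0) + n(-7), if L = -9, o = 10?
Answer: -68/3 ≈ -22.667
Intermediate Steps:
n(q) = 2*q/(10 + q) (n(q) = (q + q)/(q + 10) = (2*q)/(10 + q) = 2*q/(10 + q))
L*(2 + 2*0) + n(-7) = -9*(2 + 2*0) + 2*(-7)/(10 - 7) = -9*(2 + 0) + 2*(-7)/3 = -9*2 + 2*(-7)*(⅓) = -18 - 14/3 = -68/3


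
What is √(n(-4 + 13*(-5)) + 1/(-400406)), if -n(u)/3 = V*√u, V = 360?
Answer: √(-400406 - 173150962022880*I*√69)/400406 ≈ 66.974 - 66.974*I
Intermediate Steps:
n(u) = -1080*√u
√(n(-4 + 13*(-5)) + 1/(-400406)) = √(-1080*√(-4 + 13*(-5)) + 1/(-400406)) = √(-1080*√(-4 - 65) - 1/400406) = √(-1080*I*√69 - 1/400406) = √(-1/400406 - 1080*I*√69)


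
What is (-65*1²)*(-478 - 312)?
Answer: 51350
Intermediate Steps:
(-65*1²)*(-478 - 312) = -65*1*(-790) = -65*(-790) = 51350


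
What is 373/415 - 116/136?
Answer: 647/14110 ≈ 0.045854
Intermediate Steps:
373/415 - 116/136 = 373*(1/415) - 116*1/136 = 373/415 - 29/34 = 647/14110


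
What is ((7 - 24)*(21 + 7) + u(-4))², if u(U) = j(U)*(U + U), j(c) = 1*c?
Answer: 197136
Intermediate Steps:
j(c) = c
u(U) = 2*U² (u(U) = U*(U + U) = U*(2*U) = 2*U²)
((7 - 24)*(21 + 7) + u(-4))² = ((7 - 24)*(21 + 7) + 2*(-4)²)² = (-17*28 + 2*16)² = (-476 + 32)² = (-444)² = 197136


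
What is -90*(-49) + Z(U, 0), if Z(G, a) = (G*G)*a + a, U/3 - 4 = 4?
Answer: 4410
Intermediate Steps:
U = 24 (U = 12 + 3*4 = 12 + 12 = 24)
Z(G, a) = a + a*G² (Z(G, a) = G²*a + a = a*G² + a = a + a*G²)
-90*(-49) + Z(U, 0) = -90*(-49) + 0*(1 + 24²) = 4410 + 0*(1 + 576) = 4410 + 0*577 = 4410 + 0 = 4410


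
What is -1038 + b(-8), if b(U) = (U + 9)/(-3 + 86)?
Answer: -86153/83 ≈ -1038.0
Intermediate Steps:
b(U) = 9/83 + U/83 (b(U) = (9 + U)/83 = (9 + U)*(1/83) = 9/83 + U/83)
-1038 + b(-8) = -1038 + (9/83 + (1/83)*(-8)) = -1038 + (9/83 - 8/83) = -1038 + 1/83 = -86153/83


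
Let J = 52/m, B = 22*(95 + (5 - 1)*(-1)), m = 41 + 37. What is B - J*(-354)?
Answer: 2238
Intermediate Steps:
m = 78
B = 2002 (B = 22*(95 + 4*(-1)) = 22*(95 - 4) = 22*91 = 2002)
J = 2/3 (J = 52/78 = 52*(1/78) = 2/3 ≈ 0.66667)
B - J*(-354) = 2002 - 2*(-354)/3 = 2002 - 1*(-236) = 2002 + 236 = 2238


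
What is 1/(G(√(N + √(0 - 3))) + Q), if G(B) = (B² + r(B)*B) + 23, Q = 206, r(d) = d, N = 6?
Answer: 241/58093 - 2*I*√3/58093 ≈ 0.0041485 - 5.963e-5*I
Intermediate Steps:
G(B) = 23 + 2*B² (G(B) = (B² + B*B) + 23 = (B² + B²) + 23 = 2*B² + 23 = 23 + 2*B²)
1/(G(√(N + √(0 - 3))) + Q) = 1/((23 + 2*(√(6 + √(0 - 3)))²) + 206) = 1/((23 + 2*(√(6 + √(-3)))²) + 206) = 1/((23 + 2*(√(6 + I*√3))²) + 206) = 1/((23 + 2*(6 + I*√3)) + 206) = 1/((23 + (12 + 2*I*√3)) + 206) = 1/((35 + 2*I*√3) + 206) = 1/(241 + 2*I*√3)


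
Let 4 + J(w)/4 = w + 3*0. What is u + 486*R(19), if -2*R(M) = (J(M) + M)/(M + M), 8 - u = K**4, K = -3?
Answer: -21971/38 ≈ -578.18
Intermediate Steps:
J(w) = -16 + 4*w (J(w) = -16 + 4*(w + 3*0) = -16 + 4*(w + 0) = -16 + 4*w)
u = -73 (u = 8 - 1*(-3)**4 = 8 - 1*81 = 8 - 81 = -73)
R(M) = -(-16 + 5*M)/(4*M) (R(M) = -((-16 + 4*M) + M)/(2*(M + M)) = -(-16 + 5*M)/(2*(2*M)) = -(-16 + 5*M)*1/(2*M)/2 = -(-16 + 5*M)/(4*M))
u + 486*R(19) = -73 + 486*(-5/4 + 4/19) = -73 + 486*(-79/76) = -73 - 19197/38 = -21971/38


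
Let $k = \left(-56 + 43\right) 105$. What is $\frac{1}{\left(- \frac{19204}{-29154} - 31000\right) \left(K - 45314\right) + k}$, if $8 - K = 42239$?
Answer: $\frac{14577}{39559586910305} \approx 3.6848 \cdot 10^{-10}$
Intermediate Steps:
$K = -42231$ ($K = 8 - 42239 = -42231$)
$k = -1365$ ($k = \left(-13\right) 105 = -1365$)
$\frac{1}{\left(- \frac{19204}{-29154} - 31000\right) \left(K - 45314\right) + k} = \frac{1}{\left(- \frac{19204}{-29154} - 31000\right) \left(-42231 - 45314\right) - 1365} = \frac{1}{\left(\left(-19204\right) \left(- \frac{1}{29154}\right) - 31000\right) \left(-87545\right) - 1365} = \frac{1}{\left(\frac{9602}{14577} - 31000\right) \left(-87545\right) - 1365} = \frac{1}{\left(- \frac{451877398}{14577}\right) \left(-87545\right) - 1365} = \frac{1}{\frac{39559606807910}{14577} - 1365} = \frac{1}{\frac{39559586910305}{14577}} = \frac{14577}{39559586910305}$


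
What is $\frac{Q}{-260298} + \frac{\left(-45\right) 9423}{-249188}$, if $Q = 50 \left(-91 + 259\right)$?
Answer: $\frac{18047047205}{10810523004} \approx 1.6694$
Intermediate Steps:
$Q = 8400$ ($Q = 50 \cdot 168 = 8400$)
$\frac{Q}{-260298} + \frac{\left(-45\right) 9423}{-249188} = \frac{8400}{-260298} + \frac{\left(-45\right) 9423}{-249188} = 8400 \left(- \frac{1}{260298}\right) - - \frac{424035}{249188} = - \frac{1400}{43383} + \frac{424035}{249188} = \frac{18047047205}{10810523004}$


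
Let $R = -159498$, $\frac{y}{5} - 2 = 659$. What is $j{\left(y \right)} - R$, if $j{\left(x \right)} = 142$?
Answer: $159640$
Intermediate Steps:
$y = 3305$ ($y = 10 + 5 \cdot 659 = 10 + 3295 = 3305$)
$j{\left(y \right)} - R = 142 - -159498 = 142 + 159498 = 159640$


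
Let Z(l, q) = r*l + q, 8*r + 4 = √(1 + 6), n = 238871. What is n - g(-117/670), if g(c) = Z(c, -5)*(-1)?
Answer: 320080557/1340 - 117*√7/5360 ≈ 2.3887e+5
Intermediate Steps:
r = -½ + √7/8 (r = -½ + √(1 + 6)/8 = -½ + √7/8 ≈ -0.16928)
Z(l, q) = q + l*(-½ + √7/8) (Z(l, q) = (-½ + √7/8)*l + q = l*(-½ + √7/8) + q = q + l*(-½ + √7/8))
g(c) = 5 + c*(4 - √7)/8 (g(c) = (-5 - c*(4 - √7)/8)*(-1) = 5 + c*(4 - √7)/8)
n - g(-117/670) = 238871 - (5 + (-117/670)*(4 - √7)/8) = 238871 - (5 + (-117*1/670)*(4 - √7)/8) = 238871 - (5 + (⅛)*(-117/670)*(4 - √7)) = 238871 - (5 + (-117/1340 + 117*√7/5360)) = 238871 - (6583/1340 + 117*√7/5360) = 238871 + (-6583/1340 - 117*√7/5360) = 320080557/1340 - 117*√7/5360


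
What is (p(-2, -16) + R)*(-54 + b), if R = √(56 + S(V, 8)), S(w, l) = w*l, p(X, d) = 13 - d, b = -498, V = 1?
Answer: -20424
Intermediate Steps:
S(w, l) = l*w
R = 8 (R = √(56 + 8*1) = √(56 + 8) = √64 = 8)
(p(-2, -16) + R)*(-54 + b) = ((13 - 1*(-16)) + 8)*(-54 - 498) = ((13 + 16) + 8)*(-552) = (29 + 8)*(-552) = 37*(-552) = -20424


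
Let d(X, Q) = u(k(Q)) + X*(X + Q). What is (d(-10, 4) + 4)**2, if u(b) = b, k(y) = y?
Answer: 4624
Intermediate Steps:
d(X, Q) = Q + X*(Q + X) (d(X, Q) = Q + X*(X + Q) = Q + X*(Q + X))
(d(-10, 4) + 4)**2 = ((4 + (-10)**2 + 4*(-10)) + 4)**2 = ((4 + 100 - 40) + 4)**2 = (64 + 4)**2 = 68**2 = 4624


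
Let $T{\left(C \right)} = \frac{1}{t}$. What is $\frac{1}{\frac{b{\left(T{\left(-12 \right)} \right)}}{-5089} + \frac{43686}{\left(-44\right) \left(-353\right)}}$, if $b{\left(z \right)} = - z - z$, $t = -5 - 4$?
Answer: $\frac{355690566}{1000415711} \approx 0.35554$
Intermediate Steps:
$t = -9$ ($t = -5 - 4 = -9$)
$T{\left(C \right)} = - \frac{1}{9}$ ($T{\left(C \right)} = \frac{1}{-9} = - \frac{1}{9}$)
$b{\left(z \right)} = - 2 z$
$\frac{1}{\frac{b{\left(T{\left(-12 \right)} \right)}}{-5089} + \frac{43686}{\left(-44\right) \left(-353\right)}} = \frac{1}{\frac{\left(-2\right) \left(- \frac{1}{9}\right)}{-5089} + \frac{43686}{\left(-44\right) \left(-353\right)}} = \frac{1}{\frac{2}{9} \left(- \frac{1}{5089}\right) + \frac{43686}{15532}} = \frac{1}{- \frac{2}{45801} + 43686 \cdot \frac{1}{15532}} = \frac{1}{- \frac{2}{45801} + \frac{21843}{7766}} = \frac{1}{\frac{1000415711}{355690566}} = \frac{355690566}{1000415711}$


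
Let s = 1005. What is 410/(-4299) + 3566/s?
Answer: 1657576/480055 ≈ 3.4529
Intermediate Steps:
410/(-4299) + 3566/s = 410/(-4299) + 3566/1005 = 410*(-1/4299) + 3566*(1/1005) = -410/4299 + 3566/1005 = 1657576/480055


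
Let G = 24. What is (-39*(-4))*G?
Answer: 3744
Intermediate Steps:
(-39*(-4))*G = -39*(-4)*24 = 156*24 = 3744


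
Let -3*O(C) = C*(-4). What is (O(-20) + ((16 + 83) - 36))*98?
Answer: 10682/3 ≈ 3560.7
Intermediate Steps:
O(C) = 4*C/3 (O(C) = -C*(-4)/3 = -(-4)*C/3 = 4*C/3)
(O(-20) + ((16 + 83) - 36))*98 = ((4/3)*(-20) + ((16 + 83) - 36))*98 = (-80/3 + (99 - 36))*98 = (-80/3 + 63)*98 = (109/3)*98 = 10682/3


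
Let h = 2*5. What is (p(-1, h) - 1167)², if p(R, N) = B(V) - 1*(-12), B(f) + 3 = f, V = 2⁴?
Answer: 1304164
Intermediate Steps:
V = 16
B(f) = -3 + f
h = 10
p(R, N) = 25 (p(R, N) = (-3 + 16) - 1*(-12) = 13 + 12 = 25)
(p(-1, h) - 1167)² = (25 - 1167)² = (-1142)² = 1304164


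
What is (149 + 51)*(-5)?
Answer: -1000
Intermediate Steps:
(149 + 51)*(-5) = 200*(-5) = -1000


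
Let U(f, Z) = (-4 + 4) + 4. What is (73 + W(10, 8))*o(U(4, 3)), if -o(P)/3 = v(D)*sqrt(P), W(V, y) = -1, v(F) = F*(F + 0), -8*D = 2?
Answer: -27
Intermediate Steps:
D = -1/4 (D = -1/8*2 = -1/4 ≈ -0.25000)
v(F) = F**2 (v(F) = F*F = F**2)
U(f, Z) = 4 (U(f, Z) = 0 + 4 = 4)
o(P) = -3*sqrt(P)/16 (o(P) = -3*(-1/4)**2*sqrt(P) = -3*sqrt(P)/16)
(73 + W(10, 8))*o(U(4, 3)) = (73 - 1)*(-3*sqrt(4)/16) = 72*(-3/16*2) = 72*(-3/8) = -27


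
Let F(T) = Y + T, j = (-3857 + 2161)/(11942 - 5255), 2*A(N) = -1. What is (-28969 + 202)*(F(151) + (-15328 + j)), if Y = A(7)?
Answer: 1946444999153/4458 ≈ 4.3662e+8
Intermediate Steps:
A(N) = -½ (A(N) = (½)*(-1) = -½)
Y = -½ ≈ -0.50000
j = -1696/6687 ≈ -0.25363
F(T) = -½ + T
(-28969 + 202)*(F(151) + (-15328 + j)) = (-28969 + 202)*((-½ + 151) + (-15328 - 1696/6687)) = -28767*(301/2 - 102500032/6687) = -28767*(-202987277/13374) = 1946444999153/4458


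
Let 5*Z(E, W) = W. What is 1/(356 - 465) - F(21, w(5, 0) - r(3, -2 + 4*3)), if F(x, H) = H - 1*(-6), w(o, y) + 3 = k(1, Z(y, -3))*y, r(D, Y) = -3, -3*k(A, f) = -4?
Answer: -655/109 ≈ -6.0092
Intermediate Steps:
Z(E, W) = W/5
k(A, f) = 4/3 (k(A, f) = -⅓*(-4) = 4/3)
w(o, y) = -3 + 4*y/3
F(x, H) = 6 + H (F(x, H) = H + 6 = 6 + H)
1/(356 - 465) - F(21, w(5, 0) - r(3, -2 + 4*3)) = 1/(356 - 465) - (6 + ((-3 + (4/3)*0) - 1*(-3))) = 1/(-109) - (6 + ((-3 + 0) + 3)) = -1/109 - (6 + (-3 + 3)) = -1/109 - (6 + 0) = -1/109 - 1*6 = -1/109 - 6 = -655/109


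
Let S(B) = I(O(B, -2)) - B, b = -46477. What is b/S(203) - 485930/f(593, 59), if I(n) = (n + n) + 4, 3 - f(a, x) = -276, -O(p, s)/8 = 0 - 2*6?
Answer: 9565573/1953 ≈ 4897.9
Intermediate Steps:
O(p, s) = 96 (O(p, s) = -8*(0 - 2*6) = -8*(0 - 12) = -8*(-12) = 96)
f(a, x) = 279 (f(a, x) = 3 - 1*(-276) = 3 + 276 = 279)
I(n) = 4 + 2*n (I(n) = 2*n + 4 = 4 + 2*n)
S(B) = 196 - B (S(B) = (4 + 2*96) - B = (4 + 192) - B = 196 - B)
b/S(203) - 485930/f(593, 59) = -46477/(196 - 1*203) - 485930/279 = -46477/(196 - 203) - 485930*1/279 = -46477/(-7) - 485930/279 = -46477*(-⅐) - 485930/279 = 46477/7 - 485930/279 = 9565573/1953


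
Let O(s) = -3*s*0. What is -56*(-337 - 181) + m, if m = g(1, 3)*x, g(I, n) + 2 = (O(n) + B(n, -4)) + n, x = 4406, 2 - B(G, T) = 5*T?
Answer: 130346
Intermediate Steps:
B(G, T) = 2 - 5*T
O(s) = 0
g(I, n) = 20 + n (g(I, n) = -2 + ((0 + (2 - 5*(-4))) + n) = -2 + ((0 + (2 + 20)) + n) = -2 + ((0 + 22) + n) = -2 + (22 + n) = 20 + n)
m = 101338 (m = (20 + 3)*4406 = 23*4406 = 101338)
-56*(-337 - 181) + m = -56*(-337 - 181) + 101338 = -56*(-518) + 101338 = 29008 + 101338 = 130346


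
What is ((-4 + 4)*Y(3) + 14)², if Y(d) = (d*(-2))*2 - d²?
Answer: 196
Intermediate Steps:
Y(d) = -d² - 4*d (Y(d) = -2*d*2 - d² = -4*d - d² = -d² - 4*d)
((-4 + 4)*Y(3) + 14)² = ((-4 + 4)*(-1*3*(4 + 3)) + 14)² = (0*(-1*3*7) + 14)² = (0*(-21) + 14)² = (0 + 14)² = 14² = 196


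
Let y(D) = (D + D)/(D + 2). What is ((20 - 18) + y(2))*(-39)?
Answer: -117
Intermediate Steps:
y(D) = 2*D/(2 + D) (y(D) = (2*D)/(2 + D) = 2*D/(2 + D))
((20 - 18) + y(2))*(-39) = ((20 - 18) + 2*2/(2 + 2))*(-39) = (2 + 2*2/4)*(-39) = (2 + 2*2*(¼))*(-39) = (2 + 1)*(-39) = 3*(-39) = -117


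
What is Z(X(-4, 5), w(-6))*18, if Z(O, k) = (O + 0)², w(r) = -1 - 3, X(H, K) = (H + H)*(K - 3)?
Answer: 4608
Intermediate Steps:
X(H, K) = 2*H*(-3 + K) (X(H, K) = (2*H)*(-3 + K) = 2*H*(-3 + K))
w(r) = -4
Z(O, k) = O²
Z(X(-4, 5), w(-6))*18 = (2*(-4)*(-3 + 5))²*18 = (2*(-4)*2)²*18 = (-16)²*18 = 256*18 = 4608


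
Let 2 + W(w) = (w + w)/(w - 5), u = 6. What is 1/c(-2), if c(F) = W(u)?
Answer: ⅒ ≈ 0.10000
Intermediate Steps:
W(w) = -2 + 2*w/(-5 + w) (W(w) = -2 + (w + w)/(w - 5) = -2 + (2*w)/(-5 + w) = -2 + 2*w/(-5 + w))
c(F) = 10 (c(F) = 10/(-5 + 6) = 10/1 = 10*1 = 10)
1/c(-2) = 1/10 = ⅒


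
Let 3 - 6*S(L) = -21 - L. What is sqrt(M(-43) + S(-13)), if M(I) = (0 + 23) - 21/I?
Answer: sqrt(1685514)/258 ≈ 5.0321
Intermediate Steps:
S(L) = 4 + L/6 (S(L) = 1/2 - (-21 - L)/6 = 1/2 + (7/2 + L/6) = 4 + L/6)
M(I) = 23 - 21/I
sqrt(M(-43) + S(-13)) = sqrt((23 - 21/(-43)) + (4 + (1/6)*(-13))) = sqrt((23 - 21*(-1/43)) + (4 - 13/6)) = sqrt((23 + 21/43) + 11/6) = sqrt(1010/43 + 11/6) = sqrt(6533/258) = sqrt(1685514)/258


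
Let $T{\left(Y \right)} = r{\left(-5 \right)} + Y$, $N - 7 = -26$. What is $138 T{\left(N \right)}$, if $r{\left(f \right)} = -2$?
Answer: $-2898$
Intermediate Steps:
$N = -19$ ($N = 7 - 26 = -19$)
$T{\left(Y \right)} = -2 + Y$
$138 T{\left(N \right)} = 138 \left(-2 - 19\right) = 138 \left(-21\right) = -2898$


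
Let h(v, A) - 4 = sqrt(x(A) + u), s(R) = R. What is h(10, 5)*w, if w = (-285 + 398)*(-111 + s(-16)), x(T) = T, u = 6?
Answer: -57404 - 14351*sqrt(11) ≈ -1.0500e+5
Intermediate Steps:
h(v, A) = 4 + sqrt(6 + A) (h(v, A) = 4 + sqrt(A + 6) = 4 + sqrt(6 + A))
w = -14351 (w = (-285 + 398)*(-111 - 16) = 113*(-127) = -14351)
h(10, 5)*w = (4 + sqrt(6 + 5))*(-14351) = (4 + sqrt(11))*(-14351) = -57404 - 14351*sqrt(11)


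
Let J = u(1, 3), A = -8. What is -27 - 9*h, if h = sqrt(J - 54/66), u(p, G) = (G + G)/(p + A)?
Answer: -27 - 9*I*sqrt(9933)/77 ≈ -27.0 - 11.649*I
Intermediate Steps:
u(p, G) = 2*G/(-8 + p) (u(p, G) = (G + G)/(p - 8) = (2*G)/(-8 + p) = 2*G/(-8 + p))
J = -6/7 (J = 2*3/(-8 + 1) = 2*3/(-7) = 2*3*(-1/7) = -6/7 ≈ -0.85714)
h = I*sqrt(9933)/77 (h = sqrt(-6/7 - 54/66) = sqrt(-6/7 - 54*1/66) = sqrt(-6/7 - 9/11) = sqrt(-129/77) = I*sqrt(9933)/77 ≈ 1.2943*I)
-27 - 9*h = -27 - 9*I*sqrt(9933)/77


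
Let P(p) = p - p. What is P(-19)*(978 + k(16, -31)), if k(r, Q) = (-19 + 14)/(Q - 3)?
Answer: 0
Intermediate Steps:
k(r, Q) = -5/(-3 + Q)
P(p) = 0
P(-19)*(978 + k(16, -31)) = 0*(978 - 5/(-3 - 31)) = 0*(978 - 5/(-34)) = 0*(978 - 5*(-1/34)) = 0*(978 + 5/34) = 0*(33257/34) = 0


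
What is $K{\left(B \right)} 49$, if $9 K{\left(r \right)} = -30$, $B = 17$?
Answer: $- \frac{490}{3} \approx -163.33$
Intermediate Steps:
$K{\left(r \right)} = - \frac{10}{3}$ ($K{\left(r \right)} = \frac{1}{9} \left(-30\right) = - \frac{10}{3}$)
$K{\left(B \right)} 49 = \left(- \frac{10}{3}\right) 49 = - \frac{490}{3}$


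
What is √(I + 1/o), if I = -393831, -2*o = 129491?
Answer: I*√6603726339848293/129491 ≈ 627.56*I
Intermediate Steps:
o = -129491/2 (o = -½*129491 = -129491/2 ≈ -64746.)
√(I + 1/o) = √(-393831 + 1/(-129491/2)) = √(-393831 - 2/129491) = √(-50997570023/129491) = I*√6603726339848293/129491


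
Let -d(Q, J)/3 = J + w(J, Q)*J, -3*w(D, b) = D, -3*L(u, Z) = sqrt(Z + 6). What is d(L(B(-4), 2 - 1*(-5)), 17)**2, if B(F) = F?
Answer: 56644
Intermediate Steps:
L(u, Z) = -sqrt(6 + Z)/3 (L(u, Z) = -sqrt(Z + 6)/3 = -sqrt(6 + Z)/3)
w(D, b) = -D/3
d(Q, J) = J**2 - 3*J (d(Q, J) = -3*(J + (-J/3)*J) = -3*(J - J**2/3) = J**2 - 3*J)
d(L(B(-4), 2 - 1*(-5)), 17)**2 = (17*(-3 + 17))**2 = (17*14)**2 = 238**2 = 56644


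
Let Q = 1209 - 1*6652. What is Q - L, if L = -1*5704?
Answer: 261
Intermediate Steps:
L = -5704
Q = -5443 (Q = 1209 - 6652 = -5443)
Q - L = -5443 - 1*(-5704) = -5443 + 5704 = 261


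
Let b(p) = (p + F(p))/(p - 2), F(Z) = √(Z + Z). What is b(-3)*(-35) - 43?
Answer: -64 + 7*I*√6 ≈ -64.0 + 17.146*I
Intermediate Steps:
F(Z) = √2*√Z (F(Z) = √(2*Z) = √2*√Z)
b(p) = (p + √2*√p)/(-2 + p) (b(p) = (p + √2*√p)/(p - 2) = (p + √2*√p)/(-2 + p))
b(-3)*(-35) - 43 = ((-3 + √2*√(-3))/(-2 - 3))*(-35) - 43 = ((-3 + √2*(I*√3))/(-5))*(-35) - 43 = -(-3 + I*√6)/5*(-35) - 43 = (⅗ - I*√6/5)*(-35) - 43 = (-21 + 7*I*√6) - 43 = -64 + 7*I*√6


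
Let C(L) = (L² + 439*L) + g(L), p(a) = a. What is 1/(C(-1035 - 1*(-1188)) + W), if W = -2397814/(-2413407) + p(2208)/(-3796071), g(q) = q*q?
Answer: 3053821441299/348092869300928561 ≈ 8.7730e-6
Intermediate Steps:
g(q) = q²
W = 3032314462046/3053821441299 (W = -2397814/(-2413407) + 2208/(-3796071) = -2397814*(-1/2413407) + 2208*(-1/3796071) = 2397814/2413407 - 736/1265357 = 3032314462046/3053821441299 ≈ 0.99296)
C(L) = 2*L² + 439*L (C(L) = (L² + 439*L) + L² = 2*L² + 439*L)
1/(C(-1035 - 1*(-1188)) + W) = 1/((-1035 - 1*(-1188))*(439 + 2*(-1035 - 1*(-1188))) + 3032314462046/3053821441299) = 1/((-1035 + 1188)*(439 + 2*(-1035 + 1188)) + 3032314462046/3053821441299) = 1/(153*(439 + 2*153) + 3032314462046/3053821441299) = 1/(153*(439 + 306) + 3032314462046/3053821441299) = 1/(153*745 + 3032314462046/3053821441299) = 1/(113985 + 3032314462046/3053821441299) = 1/(348092869300928561/3053821441299) = 3053821441299/348092869300928561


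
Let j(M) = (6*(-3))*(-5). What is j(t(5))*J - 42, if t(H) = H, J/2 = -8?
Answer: -1482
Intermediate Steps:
J = -16 (J = 2*(-8) = -16)
j(M) = 90 (j(M) = -18*(-5) = 90)
j(t(5))*J - 42 = 90*(-16) - 42 = -1440 - 42 = -1482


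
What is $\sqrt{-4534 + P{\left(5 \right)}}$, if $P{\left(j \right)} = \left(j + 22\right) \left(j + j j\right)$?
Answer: $14 i \sqrt{19} \approx 61.025 i$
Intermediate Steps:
$P{\left(j \right)} = \left(22 + j\right) \left(j + j^{2}\right)$
$\sqrt{-4534 + P{\left(5 \right)}} = \sqrt{-4534 + 5 \left(22 + 5^{2} + 23 \cdot 5\right)} = \sqrt{-4534 + 5 \left(22 + 25 + 115\right)} = \sqrt{-4534 + 5 \cdot 162} = \sqrt{-4534 + 810} = \sqrt{-3724} = 14 i \sqrt{19}$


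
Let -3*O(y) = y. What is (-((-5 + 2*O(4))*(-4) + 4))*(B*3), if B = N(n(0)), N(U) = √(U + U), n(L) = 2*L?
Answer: 0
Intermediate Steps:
O(y) = -y/3
N(U) = √2*√U (N(U) = √(2*U) = √2*√U)
B = 0 (B = √2*√(2*0) = √2*√0 = √2*0 = 0)
(-((-5 + 2*O(4))*(-4) + 4))*(B*3) = (-((-5 + 2*(-⅓*4))*(-4) + 4))*(0*3) = -((-5 + 2*(-4/3))*(-4) + 4)*0 = -((-5 - 8/3)*(-4) + 4)*0 = -(-23/3*(-4) + 4)*0 = -(92/3 + 4)*0 = -1*104/3*0 = -104/3*0 = 0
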